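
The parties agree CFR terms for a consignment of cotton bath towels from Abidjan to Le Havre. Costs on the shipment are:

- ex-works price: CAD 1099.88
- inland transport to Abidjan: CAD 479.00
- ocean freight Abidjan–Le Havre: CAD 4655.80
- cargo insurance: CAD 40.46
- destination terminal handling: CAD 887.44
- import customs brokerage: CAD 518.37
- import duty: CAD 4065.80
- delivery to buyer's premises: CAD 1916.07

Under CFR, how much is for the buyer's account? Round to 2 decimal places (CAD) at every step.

CFR: the seller pays costs through ocean freight to the destination port, but not insurance.
Seller's account: goods 1099.88 + inland to port 479.00 + freight 4655.80 = 6234.68
Buyer's account: insurance 40.46 + destination terminal 887.44 + brokerage 518.37 + duty 4065.80 + delivery 1916.07 = 7428.14

Buyer's account: CAD 7428.14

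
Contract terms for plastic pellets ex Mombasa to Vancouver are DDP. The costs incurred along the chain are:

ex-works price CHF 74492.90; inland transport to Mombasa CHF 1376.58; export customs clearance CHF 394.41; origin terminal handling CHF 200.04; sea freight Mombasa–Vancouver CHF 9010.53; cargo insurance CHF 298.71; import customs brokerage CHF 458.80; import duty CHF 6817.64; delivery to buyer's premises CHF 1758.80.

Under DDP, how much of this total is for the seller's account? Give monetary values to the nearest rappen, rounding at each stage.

Seller's account: CHF 94808.41

DDP: the seller bears all costs including import duty.
Seller's account: goods 74492.90 + inland to port 1376.58 + export clearance 394.41 + origin terminal 200.04 + freight 9010.53 + insurance 298.71 + brokerage 458.80 + duty 6817.64 + delivery 1758.80 = 94808.41
Buyer's account: 0.00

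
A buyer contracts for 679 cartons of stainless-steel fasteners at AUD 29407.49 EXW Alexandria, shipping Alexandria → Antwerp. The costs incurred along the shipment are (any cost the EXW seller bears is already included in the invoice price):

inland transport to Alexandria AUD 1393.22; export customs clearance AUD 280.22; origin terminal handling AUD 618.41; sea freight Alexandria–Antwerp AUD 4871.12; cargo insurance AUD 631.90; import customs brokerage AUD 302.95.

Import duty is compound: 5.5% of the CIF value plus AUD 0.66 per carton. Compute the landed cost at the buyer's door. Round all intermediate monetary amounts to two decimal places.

EXW: the seller makes goods available at their premises; the buyer bears all onward costs.
CIF value = EXW price + inland to port + export clearance + origin terminal + freight + insurance = 29407.49 + 1393.22 + 280.22 + 618.41 + 4871.12 + 631.90 = 37202.36
Ad valorem component: 37202.36 × 5.5% = 2046.13
Specific component: 679 × 0.66 = 448.14
Import duty = 2046.13 + 448.14 = 2494.27
Buyer bears: inland to port 1393.22 + export clearance 280.22 + origin terminal 618.41 + freight 4871.12 + insurance 631.90 + brokerage 302.95 + duty 2494.27 = 10592.09
Landed cost = invoice 29407.49 + 10592.09 = 39999.58

Total landed cost: AUD 39999.58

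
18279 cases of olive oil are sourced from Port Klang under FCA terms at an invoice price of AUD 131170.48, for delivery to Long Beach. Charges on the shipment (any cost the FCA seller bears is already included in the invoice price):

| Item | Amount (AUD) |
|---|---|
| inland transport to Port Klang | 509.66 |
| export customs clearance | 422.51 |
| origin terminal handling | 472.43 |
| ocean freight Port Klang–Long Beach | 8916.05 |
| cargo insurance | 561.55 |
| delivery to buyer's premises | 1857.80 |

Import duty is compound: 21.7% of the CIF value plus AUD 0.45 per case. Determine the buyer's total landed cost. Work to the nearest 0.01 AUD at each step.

FCA: the seller delivers export-cleared goods to the carrier; the buyer bears costs from that point.
Already in the invoice (seller's account under FCA): inland to port, export clearance — exclude.
CIF value = FCA price + origin terminal + freight + insurance = 131170.48 + 472.43 + 8916.05 + 561.55 = 141120.51
Ad valorem component: 141120.51 × 21.7% = 30623.15
Specific component: 18279 × 0.45 = 8225.55
Import duty = 30623.15 + 8225.55 = 38848.70
Buyer bears: origin terminal 472.43 + freight 8916.05 + insurance 561.55 + delivery 1857.80 + duty 38848.70 = 50656.53
Landed cost = invoice 131170.48 + 50656.53 = 181827.01

Total landed cost: AUD 181827.01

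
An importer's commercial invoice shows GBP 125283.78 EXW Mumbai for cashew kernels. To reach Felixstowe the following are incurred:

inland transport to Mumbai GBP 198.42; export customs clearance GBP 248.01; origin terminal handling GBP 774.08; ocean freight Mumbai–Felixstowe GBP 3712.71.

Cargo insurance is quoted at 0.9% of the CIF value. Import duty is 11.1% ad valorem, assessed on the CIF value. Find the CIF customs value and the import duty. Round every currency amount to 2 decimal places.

Let C be the CIF value. C = EXW price + pre-shipment costs + freight + 0.9% × C
C − 0.9% × C = 125283.78 + 198.42 + 248.01 + 774.08 + 3712.71
0.991 × C = 130217.00
C = 130217.00 / 0.991 = 131399.60
Insurance premium = 0.9% × 131399.60 = 1182.60
Import duty = 131399.60 × 11.1% = 14585.36

CIF value: GBP 131399.60; import duty: GBP 14585.36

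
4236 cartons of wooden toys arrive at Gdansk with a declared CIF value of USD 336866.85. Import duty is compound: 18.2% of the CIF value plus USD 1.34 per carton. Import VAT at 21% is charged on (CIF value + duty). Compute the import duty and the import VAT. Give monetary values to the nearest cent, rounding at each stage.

Ad valorem component: 336866.85 × 18.2% = 61309.77
Specific component: 4236 × 1.34 = 5676.24
Import duty = 61309.77 + 5676.24 = 66986.01
VAT base = CIF + duty = 336866.85 + 66986.01 = 403852.86
Import VAT = 403852.86 × 21% = 84809.10

Import duty: USD 66986.01; import VAT: USD 84809.10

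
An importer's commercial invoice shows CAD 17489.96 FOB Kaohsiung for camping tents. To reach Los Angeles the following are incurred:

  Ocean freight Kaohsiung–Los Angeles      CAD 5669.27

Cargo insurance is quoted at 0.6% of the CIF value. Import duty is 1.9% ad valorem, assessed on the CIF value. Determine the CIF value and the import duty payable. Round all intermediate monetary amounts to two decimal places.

Let C be the CIF value. C = FOB price + freight + 0.6% × C
C − 0.6% × C = 17489.96 + 5669.27
0.994 × C = 23159.23
C = 23159.23 / 0.994 = 23299.02
Insurance premium = 0.6% × 23299.02 = 139.79
Import duty = 23299.02 × 1.9% = 442.68

CIF value: CAD 23299.02; import duty: CAD 442.68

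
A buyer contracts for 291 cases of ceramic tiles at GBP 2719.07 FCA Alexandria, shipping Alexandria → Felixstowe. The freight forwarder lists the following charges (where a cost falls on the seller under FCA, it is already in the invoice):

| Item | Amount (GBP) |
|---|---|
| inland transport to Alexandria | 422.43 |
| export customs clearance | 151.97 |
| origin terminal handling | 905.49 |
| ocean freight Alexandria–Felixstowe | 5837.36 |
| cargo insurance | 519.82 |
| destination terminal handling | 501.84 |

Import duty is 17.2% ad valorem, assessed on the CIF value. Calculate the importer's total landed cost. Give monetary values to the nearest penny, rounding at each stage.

FCA: the seller delivers export-cleared goods to the carrier; the buyer bears costs from that point.
Already in the invoice (seller's account under FCA): inland to port, export clearance — exclude.
CIF value = FCA price + origin terminal + freight + insurance = 2719.07 + 905.49 + 5837.36 + 519.82 = 9981.74
Import duty = 9981.74 × 17.2% = 1716.86
Buyer bears: origin terminal 905.49 + freight 5837.36 + insurance 519.82 + destination terminal 501.84 + duty 1716.86 = 9481.37
Landed cost = invoice 2719.07 + 9481.37 = 12200.44

Total landed cost: GBP 12200.44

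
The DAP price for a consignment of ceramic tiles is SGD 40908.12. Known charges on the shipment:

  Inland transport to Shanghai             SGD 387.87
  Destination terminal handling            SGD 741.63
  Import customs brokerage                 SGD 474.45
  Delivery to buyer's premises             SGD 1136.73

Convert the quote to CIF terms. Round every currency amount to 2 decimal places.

CIF price: SGD 39029.76

Not relevant to the conversion: inland to port — on the seller under both DAP and CIF; already in the DAP price and stays in the CIF price. brokerage — on the buyer under both terms; not part of either seller's price.
From DAP to CIF, the seller no longer bears: destination terminal, delivery.
CIF price = 40908.12 − 741.63 − 1136.73 = 39029.76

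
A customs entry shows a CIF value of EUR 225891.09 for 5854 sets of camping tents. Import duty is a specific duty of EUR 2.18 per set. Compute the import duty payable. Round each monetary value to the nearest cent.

Import duty = 5854 × 2.18 = 12761.72

Import duty: EUR 12761.72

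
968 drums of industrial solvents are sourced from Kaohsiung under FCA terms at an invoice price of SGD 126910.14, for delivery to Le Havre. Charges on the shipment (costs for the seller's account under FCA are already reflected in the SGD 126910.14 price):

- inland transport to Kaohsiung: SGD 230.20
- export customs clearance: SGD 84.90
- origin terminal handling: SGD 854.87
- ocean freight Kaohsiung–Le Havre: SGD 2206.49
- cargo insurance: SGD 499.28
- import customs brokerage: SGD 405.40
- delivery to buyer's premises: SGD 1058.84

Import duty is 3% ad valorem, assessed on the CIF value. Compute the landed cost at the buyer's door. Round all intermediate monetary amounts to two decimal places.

Total landed cost: SGD 135849.14

FCA: the seller delivers export-cleared goods to the carrier; the buyer bears costs from that point.
Already in the invoice (seller's account under FCA): inland to port, export clearance — exclude.
CIF value = FCA price + origin terminal + freight + insurance = 126910.14 + 854.87 + 2206.49 + 499.28 = 130470.78
Import duty = 130470.78 × 3% = 3914.12
Buyer bears: origin terminal 854.87 + freight 2206.49 + insurance 499.28 + brokerage 405.40 + delivery 1058.84 + duty 3914.12 = 8939.00
Landed cost = invoice 126910.14 + 8939.00 = 135849.14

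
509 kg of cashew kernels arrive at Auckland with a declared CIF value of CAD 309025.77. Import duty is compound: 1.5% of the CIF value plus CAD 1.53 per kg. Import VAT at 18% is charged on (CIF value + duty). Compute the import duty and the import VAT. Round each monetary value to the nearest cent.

Import duty: CAD 5414.16; import VAT: CAD 56599.19

Ad valorem component: 309025.77 × 1.5% = 4635.39
Specific component: 509 × 1.53 = 778.77
Import duty = 4635.39 + 778.77 = 5414.16
VAT base = CIF + duty = 309025.77 + 5414.16 = 314439.93
Import VAT = 314439.93 × 18% = 56599.19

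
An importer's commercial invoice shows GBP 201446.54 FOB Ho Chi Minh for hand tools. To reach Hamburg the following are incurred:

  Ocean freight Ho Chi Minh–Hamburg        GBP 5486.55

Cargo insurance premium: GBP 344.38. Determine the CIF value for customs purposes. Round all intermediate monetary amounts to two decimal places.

CIF = FOB price + freight + insurance
CIF = 201446.54 + 5486.55 + 344.38 = 207277.47

CIF value: GBP 207277.47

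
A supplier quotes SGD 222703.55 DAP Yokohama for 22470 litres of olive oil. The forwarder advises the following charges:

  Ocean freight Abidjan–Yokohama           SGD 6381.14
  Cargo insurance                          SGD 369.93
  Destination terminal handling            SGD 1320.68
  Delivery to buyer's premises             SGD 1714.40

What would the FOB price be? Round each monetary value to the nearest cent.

From DAP to FOB, the seller no longer bears: freight, insurance, destination terminal, delivery.
FOB price = 222703.55 − 6381.14 − 369.93 − 1320.68 − 1714.40 = 212917.40

FOB price: SGD 212917.40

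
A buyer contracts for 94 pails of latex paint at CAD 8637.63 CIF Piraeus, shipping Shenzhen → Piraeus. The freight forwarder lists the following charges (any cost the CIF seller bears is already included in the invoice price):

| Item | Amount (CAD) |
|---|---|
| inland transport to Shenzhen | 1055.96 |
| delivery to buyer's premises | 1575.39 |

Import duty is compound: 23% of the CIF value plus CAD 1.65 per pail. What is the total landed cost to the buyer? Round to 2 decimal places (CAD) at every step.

Total landed cost: CAD 12354.77

CIF: the seller pays costs through ocean freight and marine insurance to the destination port.
Already in the invoice (seller's account under CIF): inland to port — exclude.
The CIF price already equals the CIF value: 8637.63
Ad valorem component: 8637.63 × 23% = 1986.65
Specific component: 94 × 1.65 = 155.10
Import duty = 1986.65 + 155.10 = 2141.75
Buyer bears: delivery 1575.39 + duty 2141.75 = 3717.14
Landed cost = invoice 8637.63 + 3717.14 = 12354.77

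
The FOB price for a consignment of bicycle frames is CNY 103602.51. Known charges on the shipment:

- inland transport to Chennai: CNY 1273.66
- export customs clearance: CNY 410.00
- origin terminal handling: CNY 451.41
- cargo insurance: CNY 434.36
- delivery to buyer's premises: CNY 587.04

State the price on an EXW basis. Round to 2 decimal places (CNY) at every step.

EXW price: CNY 101467.44

Not relevant to the conversion: delivery, insurance — on the buyer under both terms; not part of either seller's price.
From FOB to EXW, the seller no longer bears: inland to port, export clearance, origin terminal.
EXW price = 103602.51 − 1273.66 − 410.00 − 451.41 = 101467.44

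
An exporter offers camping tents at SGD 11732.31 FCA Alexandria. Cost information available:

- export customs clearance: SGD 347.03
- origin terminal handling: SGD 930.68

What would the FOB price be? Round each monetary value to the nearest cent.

Not relevant to the conversion: export clearance — on the seller under both FCA and FOB; already in the FCA price and stays in the FOB price.
From FCA to FOB, the seller additionally bears: origin terminal.
FOB price = 11732.31 + 930.68 = 12662.99

FOB price: SGD 12662.99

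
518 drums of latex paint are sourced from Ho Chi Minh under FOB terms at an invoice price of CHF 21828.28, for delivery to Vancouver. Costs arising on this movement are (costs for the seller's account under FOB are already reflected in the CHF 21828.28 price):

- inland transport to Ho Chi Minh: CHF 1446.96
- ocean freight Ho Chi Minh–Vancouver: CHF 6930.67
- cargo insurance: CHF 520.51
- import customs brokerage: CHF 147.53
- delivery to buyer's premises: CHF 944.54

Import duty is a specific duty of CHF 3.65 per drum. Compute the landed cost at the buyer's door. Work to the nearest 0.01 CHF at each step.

Total landed cost: CHF 32262.23

FOB: the seller bears costs until goods are on board at the origin port; the buyer bears freight, insurance and all costs thereafter.
Already in the invoice (seller's account under FOB): inland to port — exclude.
CIF value = FOB price + freight + insurance = 21828.28 + 6930.67 + 520.51 = 29279.46
Import duty = 518 × 3.65 = 1890.70
Buyer bears: freight 6930.67 + insurance 520.51 + brokerage 147.53 + delivery 944.54 + duty 1890.70 = 10433.95
Landed cost = invoice 21828.28 + 10433.95 = 32262.23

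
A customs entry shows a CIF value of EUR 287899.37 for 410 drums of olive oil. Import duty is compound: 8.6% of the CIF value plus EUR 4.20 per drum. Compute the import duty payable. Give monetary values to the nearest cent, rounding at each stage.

Ad valorem component: 287899.37 × 8.6% = 24759.35
Specific component: 410 × 4.20 = 1722.00
Import duty = 24759.35 + 1722.00 = 26481.35

Import duty: EUR 26481.35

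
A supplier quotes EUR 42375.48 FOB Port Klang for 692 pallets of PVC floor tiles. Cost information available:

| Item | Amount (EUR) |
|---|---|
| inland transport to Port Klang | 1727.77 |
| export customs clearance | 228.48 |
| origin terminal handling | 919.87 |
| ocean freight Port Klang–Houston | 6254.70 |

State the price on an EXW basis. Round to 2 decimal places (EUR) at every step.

Not relevant to the conversion: freight — on the buyer under both terms; not part of either seller's price.
From FOB to EXW, the seller no longer bears: inland to port, export clearance, origin terminal.
EXW price = 42375.48 − 1727.77 − 228.48 − 919.87 = 39499.36

EXW price: EUR 39499.36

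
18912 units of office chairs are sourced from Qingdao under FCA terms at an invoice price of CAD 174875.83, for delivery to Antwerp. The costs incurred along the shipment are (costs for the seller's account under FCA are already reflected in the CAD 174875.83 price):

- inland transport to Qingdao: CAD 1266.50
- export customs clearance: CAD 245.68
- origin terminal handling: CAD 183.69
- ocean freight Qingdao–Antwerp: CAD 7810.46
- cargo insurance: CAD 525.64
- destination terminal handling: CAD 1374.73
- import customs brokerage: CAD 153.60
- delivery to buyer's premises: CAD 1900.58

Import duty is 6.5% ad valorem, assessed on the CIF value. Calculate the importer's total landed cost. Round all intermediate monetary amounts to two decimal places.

Total landed cost: CAD 198745.25

FCA: the seller delivers export-cleared goods to the carrier; the buyer bears costs from that point.
Already in the invoice (seller's account under FCA): inland to port, export clearance — exclude.
CIF value = FCA price + origin terminal + freight + insurance = 174875.83 + 183.69 + 7810.46 + 525.64 = 183395.62
Import duty = 183395.62 × 6.5% = 11920.72
Buyer bears: origin terminal 183.69 + freight 7810.46 + insurance 525.64 + destination terminal 1374.73 + brokerage 153.60 + delivery 1900.58 + duty 11920.72 = 23869.42
Landed cost = invoice 174875.83 + 23869.42 = 198745.25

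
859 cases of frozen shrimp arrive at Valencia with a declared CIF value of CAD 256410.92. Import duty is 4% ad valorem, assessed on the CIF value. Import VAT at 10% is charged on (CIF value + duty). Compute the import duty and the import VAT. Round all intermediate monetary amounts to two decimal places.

Import duty: CAD 10256.44; import VAT: CAD 26666.74

Import duty = 256410.92 × 4% = 10256.44
VAT base = CIF + duty = 256410.92 + 10256.44 = 266667.36
Import VAT = 266667.36 × 10% = 26666.74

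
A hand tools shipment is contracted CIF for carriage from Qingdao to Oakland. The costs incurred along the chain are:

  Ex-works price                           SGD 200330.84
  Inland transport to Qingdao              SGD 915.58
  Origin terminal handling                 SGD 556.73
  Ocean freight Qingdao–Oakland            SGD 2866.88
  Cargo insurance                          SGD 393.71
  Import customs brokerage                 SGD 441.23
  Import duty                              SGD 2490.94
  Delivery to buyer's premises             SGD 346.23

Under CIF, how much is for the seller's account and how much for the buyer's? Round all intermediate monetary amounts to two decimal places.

Seller: SGD 205063.74; buyer: SGD 3278.40

CIF: the seller pays costs through ocean freight and marine insurance to the destination port.
Seller's account: goods 200330.84 + inland to port 915.58 + origin terminal 556.73 + freight 2866.88 + insurance 393.71 = 205063.74
Buyer's account: brokerage 441.23 + duty 2490.94 + delivery 346.23 = 3278.40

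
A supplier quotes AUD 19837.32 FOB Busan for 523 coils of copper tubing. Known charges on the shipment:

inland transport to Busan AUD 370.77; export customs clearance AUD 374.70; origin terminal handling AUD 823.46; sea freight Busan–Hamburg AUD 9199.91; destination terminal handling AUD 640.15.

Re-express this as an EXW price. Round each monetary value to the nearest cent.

EXW price: AUD 18268.39

Not relevant to the conversion: destination terminal, freight — on the buyer under both terms; not part of either seller's price.
From FOB to EXW, the seller no longer bears: inland to port, export clearance, origin terminal.
EXW price = 19837.32 − 370.77 − 374.70 − 823.46 = 18268.39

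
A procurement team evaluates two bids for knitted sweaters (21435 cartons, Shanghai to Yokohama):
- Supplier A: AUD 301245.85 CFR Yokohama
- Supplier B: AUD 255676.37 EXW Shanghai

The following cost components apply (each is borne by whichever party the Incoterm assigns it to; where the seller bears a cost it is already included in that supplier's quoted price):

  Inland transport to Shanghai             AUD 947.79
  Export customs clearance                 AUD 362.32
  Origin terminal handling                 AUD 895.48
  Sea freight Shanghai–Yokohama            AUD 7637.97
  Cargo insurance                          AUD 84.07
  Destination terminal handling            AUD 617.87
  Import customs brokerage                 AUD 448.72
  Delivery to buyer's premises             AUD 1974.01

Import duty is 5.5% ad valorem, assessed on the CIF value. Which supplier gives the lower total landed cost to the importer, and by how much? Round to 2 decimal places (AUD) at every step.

Supplier B is cheaper by AUD 37690.85

Supplier A (CFR):
CIF value = CFR price + insurance = 301245.85 + 84.07 = 301329.92
Import duty = 301329.92 × 5.5% = 16573.15
Buyer bears (A): 84.07 + 617.87 + 448.72 + 1974.01 = 3124.67
Landed cost (A) = invoice 301245.85 + 3124.67 + duty 16573.15 = 320943.67
Supplier B (EXW):
CIF value = EXW price + inland to port + export clearance + origin terminal + freight + insurance = 255676.37 + 947.79 + 362.32 + 895.48 + 7637.97 + 84.07 = 265604.00
Import duty = 265604.00 × 5.5% = 14608.22
Buyer bears (B): 947.79 + 362.32 + 895.48 + 7637.97 + 84.07 + 617.87 + 448.72 + 1974.01 = 12968.23
Landed cost (B) = invoice 255676.37 + 12968.23 + duty 14608.22 = 283252.82
Difference = |320943.67 − 283252.82| = 37690.85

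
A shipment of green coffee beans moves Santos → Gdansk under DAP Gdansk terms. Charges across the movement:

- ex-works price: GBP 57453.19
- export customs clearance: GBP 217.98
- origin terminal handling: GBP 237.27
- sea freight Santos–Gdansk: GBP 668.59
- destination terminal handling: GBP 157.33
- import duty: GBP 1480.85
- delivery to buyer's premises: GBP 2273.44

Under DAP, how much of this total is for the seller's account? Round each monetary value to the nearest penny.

Seller's account: GBP 61007.80

DAP: the seller bears all costs to the named destination except import duty and clearance.
Seller's account: goods 57453.19 + export clearance 217.98 + origin terminal 237.27 + freight 668.59 + destination terminal 157.33 + delivery 2273.44 = 61007.80
Buyer's account: duty 1480.85 = 1480.85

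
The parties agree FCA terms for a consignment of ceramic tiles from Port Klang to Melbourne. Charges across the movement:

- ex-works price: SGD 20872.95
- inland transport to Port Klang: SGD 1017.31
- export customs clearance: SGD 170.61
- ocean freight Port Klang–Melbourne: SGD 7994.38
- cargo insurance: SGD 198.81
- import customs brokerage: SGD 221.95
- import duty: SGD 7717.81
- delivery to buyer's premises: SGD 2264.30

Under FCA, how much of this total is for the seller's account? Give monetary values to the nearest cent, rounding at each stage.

Seller's account: SGD 22060.87

FCA: the seller delivers export-cleared goods to the carrier; the buyer bears costs from that point.
Seller's account: goods 20872.95 + inland to port 1017.31 + export clearance 170.61 = 22060.87
Buyer's account: freight 7994.38 + insurance 198.81 + brokerage 221.95 + duty 7717.81 + delivery 2264.30 = 18397.25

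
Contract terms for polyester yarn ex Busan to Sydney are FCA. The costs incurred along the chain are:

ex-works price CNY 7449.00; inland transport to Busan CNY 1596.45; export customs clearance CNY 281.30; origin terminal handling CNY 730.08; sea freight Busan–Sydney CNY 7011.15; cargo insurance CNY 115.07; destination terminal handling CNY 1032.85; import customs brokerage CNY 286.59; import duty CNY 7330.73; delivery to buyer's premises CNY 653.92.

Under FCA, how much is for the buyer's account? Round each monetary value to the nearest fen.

FCA: the seller delivers export-cleared goods to the carrier; the buyer bears costs from that point.
Seller's account: goods 7449.00 + inland to port 1596.45 + export clearance 281.30 = 9326.75
Buyer's account: origin terminal 730.08 + freight 7011.15 + insurance 115.07 + destination terminal 1032.85 + brokerage 286.59 + duty 7330.73 + delivery 653.92 = 17160.39

Buyer's account: CNY 17160.39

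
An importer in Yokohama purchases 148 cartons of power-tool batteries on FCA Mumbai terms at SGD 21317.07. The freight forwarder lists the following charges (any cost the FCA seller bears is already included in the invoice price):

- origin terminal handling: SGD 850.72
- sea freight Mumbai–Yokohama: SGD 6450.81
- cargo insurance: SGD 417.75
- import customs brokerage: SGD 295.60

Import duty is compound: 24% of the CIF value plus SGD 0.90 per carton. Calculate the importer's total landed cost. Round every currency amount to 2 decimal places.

Total landed cost: SGD 36433.87

FCA: the seller delivers export-cleared goods to the carrier; the buyer bears costs from that point.
CIF value = FCA price + origin terminal + freight + insurance = 21317.07 + 850.72 + 6450.81 + 417.75 = 29036.35
Ad valorem component: 29036.35 × 24% = 6968.72
Specific component: 148 × 0.90 = 133.20
Import duty = 6968.72 + 133.20 = 7101.92
Buyer bears: origin terminal 850.72 + freight 6450.81 + insurance 417.75 + brokerage 295.60 + duty 7101.92 = 15116.80
Landed cost = invoice 21317.07 + 15116.80 = 36433.87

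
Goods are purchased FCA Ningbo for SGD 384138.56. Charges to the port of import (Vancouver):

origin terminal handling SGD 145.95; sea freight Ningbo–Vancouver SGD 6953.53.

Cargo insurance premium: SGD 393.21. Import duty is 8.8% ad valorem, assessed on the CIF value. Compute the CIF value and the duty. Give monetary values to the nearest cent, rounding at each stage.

CIF = FCA price + pre-shipment costs + freight + insurance
CIF = 384138.56 + 145.95 + 6953.53 + 393.21 = 391631.25
Import duty = 391631.25 × 8.8% = 34463.55

CIF value: SGD 391631.25; import duty: SGD 34463.55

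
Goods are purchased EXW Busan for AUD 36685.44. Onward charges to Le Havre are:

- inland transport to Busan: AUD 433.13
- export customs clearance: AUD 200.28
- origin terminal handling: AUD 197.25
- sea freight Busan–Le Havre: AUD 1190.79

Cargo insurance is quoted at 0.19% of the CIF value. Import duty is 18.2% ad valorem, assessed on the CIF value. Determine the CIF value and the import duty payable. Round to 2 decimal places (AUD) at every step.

CIF value: AUD 38780.57; import duty: AUD 7058.06

Let C be the CIF value. C = EXW price + pre-shipment costs + freight + 0.19% × C
C − 0.19% × C = 36685.44 + 433.13 + 200.28 + 197.25 + 1190.79
0.9981 × C = 38706.89
C = 38706.89 / 0.9981 = 38780.57
Insurance premium = 0.19% × 38780.57 = 73.68
Import duty = 38780.57 × 18.2% = 7058.06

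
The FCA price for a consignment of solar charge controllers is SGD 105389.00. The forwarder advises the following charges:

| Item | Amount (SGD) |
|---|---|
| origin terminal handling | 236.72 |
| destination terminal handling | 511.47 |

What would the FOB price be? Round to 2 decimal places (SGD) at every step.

FOB price: SGD 105625.72

Not relevant to the conversion: destination terminal — on the buyer under both terms; not part of either seller's price.
From FCA to FOB, the seller additionally bears: origin terminal.
FOB price = 105389.00 + 236.72 = 105625.72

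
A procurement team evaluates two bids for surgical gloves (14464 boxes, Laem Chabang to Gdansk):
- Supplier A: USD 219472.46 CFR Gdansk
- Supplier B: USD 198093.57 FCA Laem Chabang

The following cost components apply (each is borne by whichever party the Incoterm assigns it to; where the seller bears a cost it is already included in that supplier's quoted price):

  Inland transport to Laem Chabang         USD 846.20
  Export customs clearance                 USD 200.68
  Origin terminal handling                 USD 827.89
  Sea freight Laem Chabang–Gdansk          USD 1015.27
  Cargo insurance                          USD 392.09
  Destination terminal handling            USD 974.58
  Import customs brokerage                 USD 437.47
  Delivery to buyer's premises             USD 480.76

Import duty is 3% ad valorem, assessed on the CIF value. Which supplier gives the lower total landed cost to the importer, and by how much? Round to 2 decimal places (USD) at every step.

Supplier A (CFR):
CIF value = CFR price + insurance = 219472.46 + 392.09 = 219864.55
Import duty = 219864.55 × 3% = 6595.94
Buyer bears (A): 392.09 + 974.58 + 437.47 + 480.76 = 2284.90
Landed cost (A) = invoice 219472.46 + 2284.90 + duty 6595.94 = 228353.30
Supplier B (FCA):
CIF value = FCA price + origin terminal + freight + insurance = 198093.57 + 827.89 + 1015.27 + 392.09 = 200328.82
Import duty = 200328.82 × 3% = 6009.86
Buyer bears (B): 827.89 + 1015.27 + 392.09 + 974.58 + 437.47 + 480.76 = 4128.06
Landed cost (B) = invoice 198093.57 + 4128.06 + duty 6009.86 = 208231.49
Difference = |228353.30 − 208231.49| = 20121.81

Supplier B is cheaper by USD 20121.81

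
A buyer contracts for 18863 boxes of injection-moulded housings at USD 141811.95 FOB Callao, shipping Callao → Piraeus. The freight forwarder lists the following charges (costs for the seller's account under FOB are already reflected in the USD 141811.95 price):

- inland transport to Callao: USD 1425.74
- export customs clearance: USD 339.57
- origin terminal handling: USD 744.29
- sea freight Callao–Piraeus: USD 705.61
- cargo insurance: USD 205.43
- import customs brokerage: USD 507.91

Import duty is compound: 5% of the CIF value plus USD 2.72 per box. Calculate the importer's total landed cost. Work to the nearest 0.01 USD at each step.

Total landed cost: USD 201674.41

FOB: the seller bears costs until goods are on board at the origin port; the buyer bears freight, insurance and all costs thereafter.
Already in the invoice (seller's account under FOB): inland to port, export clearance, origin terminal — exclude.
CIF value = FOB price + freight + insurance = 141811.95 + 705.61 + 205.43 = 142722.99
Ad valorem component: 142722.99 × 5% = 7136.15
Specific component: 18863 × 2.72 = 51307.36
Import duty = 7136.15 + 51307.36 = 58443.51
Buyer bears: freight 705.61 + insurance 205.43 + brokerage 507.91 + duty 58443.51 = 59862.46
Landed cost = invoice 141811.95 + 59862.46 = 201674.41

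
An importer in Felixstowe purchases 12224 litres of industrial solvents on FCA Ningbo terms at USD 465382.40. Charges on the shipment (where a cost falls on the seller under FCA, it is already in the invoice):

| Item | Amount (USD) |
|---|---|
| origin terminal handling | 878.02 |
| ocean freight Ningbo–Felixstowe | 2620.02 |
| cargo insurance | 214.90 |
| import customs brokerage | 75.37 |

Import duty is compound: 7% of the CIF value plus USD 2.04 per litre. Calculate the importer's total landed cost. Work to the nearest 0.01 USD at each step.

FCA: the seller delivers export-cleared goods to the carrier; the buyer bears costs from that point.
CIF value = FCA price + origin terminal + freight + insurance = 465382.40 + 878.02 + 2620.02 + 214.90 = 469095.34
Ad valorem component: 469095.34 × 7% = 32836.67
Specific component: 12224 × 2.04 = 24936.96
Import duty = 32836.67 + 24936.96 = 57773.63
Buyer bears: origin terminal 878.02 + freight 2620.02 + insurance 214.90 + brokerage 75.37 + duty 57773.63 = 61561.94
Landed cost = invoice 465382.40 + 61561.94 = 526944.34

Total landed cost: USD 526944.34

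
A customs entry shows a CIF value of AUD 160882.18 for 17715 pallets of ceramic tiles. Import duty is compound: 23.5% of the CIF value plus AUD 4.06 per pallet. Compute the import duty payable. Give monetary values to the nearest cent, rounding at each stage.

Ad valorem component: 160882.18 × 23.5% = 37807.31
Specific component: 17715 × 4.06 = 71922.90
Import duty = 37807.31 + 71922.90 = 109730.21

Import duty: AUD 109730.21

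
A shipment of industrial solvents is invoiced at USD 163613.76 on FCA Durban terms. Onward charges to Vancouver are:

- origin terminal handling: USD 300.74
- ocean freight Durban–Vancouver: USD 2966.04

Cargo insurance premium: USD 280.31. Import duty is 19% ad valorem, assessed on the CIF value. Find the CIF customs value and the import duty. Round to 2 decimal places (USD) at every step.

CIF value: USD 167160.85; import duty: USD 31760.56

CIF = FCA price + pre-shipment costs + freight + insurance
CIF = 163613.76 + 300.74 + 2966.04 + 280.31 = 167160.85
Import duty = 167160.85 × 19% = 31760.56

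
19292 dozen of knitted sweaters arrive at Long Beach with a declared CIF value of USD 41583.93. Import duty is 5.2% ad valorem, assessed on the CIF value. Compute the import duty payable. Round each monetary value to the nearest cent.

Import duty: USD 2162.36

Import duty = 41583.93 × 5.2% = 2162.36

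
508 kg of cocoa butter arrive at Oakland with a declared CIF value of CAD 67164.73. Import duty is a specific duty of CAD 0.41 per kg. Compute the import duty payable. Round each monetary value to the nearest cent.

Import duty: CAD 208.28

Import duty = 508 × 0.41 = 208.28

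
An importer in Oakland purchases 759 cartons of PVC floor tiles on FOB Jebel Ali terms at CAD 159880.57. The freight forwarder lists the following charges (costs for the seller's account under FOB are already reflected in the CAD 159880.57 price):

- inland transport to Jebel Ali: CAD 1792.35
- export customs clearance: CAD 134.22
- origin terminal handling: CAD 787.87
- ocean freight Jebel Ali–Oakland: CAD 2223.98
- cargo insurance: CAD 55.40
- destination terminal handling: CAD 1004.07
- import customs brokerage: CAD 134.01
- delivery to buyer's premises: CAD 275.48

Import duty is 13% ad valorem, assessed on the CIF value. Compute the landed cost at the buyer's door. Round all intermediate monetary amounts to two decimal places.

FOB: the seller bears costs until goods are on board at the origin port; the buyer bears freight, insurance and all costs thereafter.
Already in the invoice (seller's account under FOB): inland to port, export clearance, origin terminal — exclude.
CIF value = FOB price + freight + insurance = 159880.57 + 2223.98 + 55.40 = 162159.95
Import duty = 162159.95 × 13% = 21080.79
Buyer bears: freight 2223.98 + insurance 55.40 + destination terminal 1004.07 + brokerage 134.01 + delivery 275.48 + duty 21080.79 = 24773.73
Landed cost = invoice 159880.57 + 24773.73 = 184654.30

Total landed cost: CAD 184654.30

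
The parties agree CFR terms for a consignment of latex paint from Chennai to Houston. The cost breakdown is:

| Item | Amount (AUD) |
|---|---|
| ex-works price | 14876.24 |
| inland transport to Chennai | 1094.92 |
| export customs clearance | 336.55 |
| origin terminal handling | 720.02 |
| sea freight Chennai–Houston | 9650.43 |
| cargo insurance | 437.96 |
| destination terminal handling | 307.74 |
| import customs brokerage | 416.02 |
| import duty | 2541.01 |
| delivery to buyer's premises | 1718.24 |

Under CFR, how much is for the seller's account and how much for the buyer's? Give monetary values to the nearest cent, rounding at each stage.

Seller: AUD 26678.16; buyer: AUD 5420.97

CFR: the seller pays costs through ocean freight to the destination port, but not insurance.
Seller's account: goods 14876.24 + inland to port 1094.92 + export clearance 336.55 + origin terminal 720.02 + freight 9650.43 = 26678.16
Buyer's account: insurance 437.96 + destination terminal 307.74 + brokerage 416.02 + duty 2541.01 + delivery 1718.24 = 5420.97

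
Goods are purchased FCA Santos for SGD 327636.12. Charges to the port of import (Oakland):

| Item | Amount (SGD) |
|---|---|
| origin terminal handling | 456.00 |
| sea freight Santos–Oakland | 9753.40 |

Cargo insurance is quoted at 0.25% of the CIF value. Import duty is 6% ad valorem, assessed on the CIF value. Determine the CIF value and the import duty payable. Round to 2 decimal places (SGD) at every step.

CIF value: SGD 338692.25; import duty: SGD 20321.54

Let C be the CIF value. C = FCA price + pre-shipment costs + freight + 0.25% × C
C − 0.25% × C = 327636.12 + 456.00 + 9753.40
0.9975 × C = 337845.52
C = 337845.52 / 0.9975 = 338692.25
Insurance premium = 0.25% × 338692.25 = 846.73
Import duty = 338692.25 × 6% = 20321.54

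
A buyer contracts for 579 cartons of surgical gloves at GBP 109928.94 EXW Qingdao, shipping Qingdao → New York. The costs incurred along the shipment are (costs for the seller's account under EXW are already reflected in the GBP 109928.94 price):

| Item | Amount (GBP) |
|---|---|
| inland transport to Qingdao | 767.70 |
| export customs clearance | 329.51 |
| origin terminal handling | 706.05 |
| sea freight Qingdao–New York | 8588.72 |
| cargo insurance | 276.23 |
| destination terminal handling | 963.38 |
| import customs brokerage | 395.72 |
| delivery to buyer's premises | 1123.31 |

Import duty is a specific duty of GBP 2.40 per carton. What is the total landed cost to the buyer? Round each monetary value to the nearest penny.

EXW: the seller makes goods available at their premises; the buyer bears all onward costs.
CIF value = EXW price + inland to port + export clearance + origin terminal + freight + insurance = 109928.94 + 767.70 + 329.51 + 706.05 + 8588.72 + 276.23 = 120597.15
Import duty = 579 × 2.40 = 1389.60
Buyer bears: inland to port 767.70 + export clearance 329.51 + origin terminal 706.05 + freight 8588.72 + insurance 276.23 + destination terminal 963.38 + brokerage 395.72 + delivery 1123.31 + duty 1389.60 = 14540.22
Landed cost = invoice 109928.94 + 14540.22 = 124469.16

Total landed cost: GBP 124469.16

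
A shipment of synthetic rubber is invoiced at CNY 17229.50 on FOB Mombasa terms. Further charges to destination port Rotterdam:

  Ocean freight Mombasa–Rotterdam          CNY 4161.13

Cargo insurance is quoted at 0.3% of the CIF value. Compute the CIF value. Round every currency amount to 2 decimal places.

Let C be the CIF value. C = FOB price + freight + 0.3% × C
C − 0.3% × C = 17229.50 + 4161.13
0.997 × C = 21390.63
C = 21390.63 / 0.997 = 21454.99
Insurance premium = 0.3% × 21454.99 = 64.36

CIF value: CNY 21454.99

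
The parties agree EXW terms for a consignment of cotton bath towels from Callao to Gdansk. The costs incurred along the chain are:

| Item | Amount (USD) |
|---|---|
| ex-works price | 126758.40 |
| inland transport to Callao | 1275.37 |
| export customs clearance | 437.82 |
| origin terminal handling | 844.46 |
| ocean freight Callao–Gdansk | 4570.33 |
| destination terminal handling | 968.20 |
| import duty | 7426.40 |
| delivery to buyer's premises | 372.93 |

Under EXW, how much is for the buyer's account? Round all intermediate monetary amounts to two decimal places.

EXW: the seller makes goods available at their premises; the buyer bears all onward costs.
Seller's account: goods 126758.40 = 126758.40
Buyer's account: inland to port 1275.37 + export clearance 437.82 + origin terminal 844.46 + freight 4570.33 + destination terminal 968.20 + duty 7426.40 + delivery 372.93 = 15895.51

Buyer's account: USD 15895.51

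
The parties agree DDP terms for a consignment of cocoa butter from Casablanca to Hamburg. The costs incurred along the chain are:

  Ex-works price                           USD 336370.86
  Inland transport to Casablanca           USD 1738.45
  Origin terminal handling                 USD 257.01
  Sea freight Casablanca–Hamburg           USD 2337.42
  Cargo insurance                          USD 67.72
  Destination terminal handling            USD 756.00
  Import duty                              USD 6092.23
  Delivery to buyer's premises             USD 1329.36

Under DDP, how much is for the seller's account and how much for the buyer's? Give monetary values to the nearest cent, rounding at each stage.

Seller: USD 348949.05; buyer: USD 0.00

DDP: the seller bears all costs including import duty.
Seller's account: goods 336370.86 + inland to port 1738.45 + origin terminal 257.01 + freight 2337.42 + insurance 67.72 + destination terminal 756.00 + duty 6092.23 + delivery 1329.36 = 348949.05
Buyer's account: 0.00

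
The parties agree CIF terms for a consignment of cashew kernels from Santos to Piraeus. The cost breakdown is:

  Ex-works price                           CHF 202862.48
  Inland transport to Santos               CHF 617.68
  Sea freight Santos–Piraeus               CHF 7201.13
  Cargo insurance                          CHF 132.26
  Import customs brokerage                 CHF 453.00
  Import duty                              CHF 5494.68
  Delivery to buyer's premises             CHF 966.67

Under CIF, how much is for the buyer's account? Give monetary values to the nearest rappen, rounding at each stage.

CIF: the seller pays costs through ocean freight and marine insurance to the destination port.
Seller's account: goods 202862.48 + inland to port 617.68 + freight 7201.13 + insurance 132.26 = 210813.55
Buyer's account: brokerage 453.00 + duty 5494.68 + delivery 966.67 = 6914.35

Buyer's account: CHF 6914.35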